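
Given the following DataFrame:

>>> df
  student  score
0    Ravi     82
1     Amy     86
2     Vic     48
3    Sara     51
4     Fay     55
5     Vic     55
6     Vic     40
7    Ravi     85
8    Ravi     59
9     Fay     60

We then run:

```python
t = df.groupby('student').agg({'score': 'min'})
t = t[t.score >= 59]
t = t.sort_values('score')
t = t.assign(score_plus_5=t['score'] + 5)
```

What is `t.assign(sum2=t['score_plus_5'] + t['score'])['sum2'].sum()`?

300

group by student, min of score:
         score
student       
Amy         86
Fay         55
Ravi        59
Sara        51
Vic         40
filter rows where score >= 59:
         score
student       
Amy         86
Ravi        59
sort by score:
         score
student       
Ravi        59
Amy         86
add column score_plus_5 = t['score'] + 5:
         score  score_plus_5
student                     
Ravi        59            64
Amy         86            91
add column sum2 = t['score_plus_5'] + t['score']:
         score  score_plus_5  sum2
student                           
Ravi        59            64   123
Amy         86            91   177
The sum of column 'sum2' is 300.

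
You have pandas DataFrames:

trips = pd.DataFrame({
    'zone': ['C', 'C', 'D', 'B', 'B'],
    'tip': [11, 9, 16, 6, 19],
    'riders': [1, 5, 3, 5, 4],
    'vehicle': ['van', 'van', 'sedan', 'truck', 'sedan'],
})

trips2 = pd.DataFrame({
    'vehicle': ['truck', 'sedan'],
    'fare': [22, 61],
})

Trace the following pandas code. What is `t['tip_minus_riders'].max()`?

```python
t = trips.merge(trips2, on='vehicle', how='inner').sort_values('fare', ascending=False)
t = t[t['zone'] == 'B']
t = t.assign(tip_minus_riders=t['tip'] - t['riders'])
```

15

merge on 'vehicle' (how='inner') → 3 rows:
  zone  tip  riders vehicle  fare
0    D   16       3   sedan    61
1    B    6       5   truck    22
2    B   19       4   sedan    61
sort by fare descending:
  zone  tip  riders vehicle  fare
0    D   16       3   sedan    61
2    B   19       4   sedan    61
1    B    6       5   truck    22
filter rows where zone == 'B':
  zone  tip  riders vehicle  fare
2    B   19       4   sedan    61
1    B    6       5   truck    22
add column tip_minus_riders = t['tip'] - t['riders']:
  zone  tip  riders vehicle  fare  tip_minus_riders
2    B   19       4   sedan    61                15
1    B    6       5   truck    22                 1
The max of column 'tip_minus_riders' is 15.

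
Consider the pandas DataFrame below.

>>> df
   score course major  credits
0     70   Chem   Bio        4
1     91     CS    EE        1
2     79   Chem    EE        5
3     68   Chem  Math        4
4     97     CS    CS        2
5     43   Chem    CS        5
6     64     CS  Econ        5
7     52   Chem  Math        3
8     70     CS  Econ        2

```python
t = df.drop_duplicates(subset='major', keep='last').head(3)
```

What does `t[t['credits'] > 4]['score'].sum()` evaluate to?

drop duplicate major (keep=last):
   score course major  credits
0     70   Chem   Bio        4
2     79   Chem    EE        5
5     43   Chem    CS        5
7     52   Chem  Math        3
8     70     CS  Econ        2
take first 3 rows:
   score course major  credits
0     70   Chem   Bio        4
2     79   Chem    EE        5
5     43   Chem    CS        5
filter rows where credits > 4:
   score course major  credits
2     79   Chem    EE        5
5     43   Chem    CS        5

122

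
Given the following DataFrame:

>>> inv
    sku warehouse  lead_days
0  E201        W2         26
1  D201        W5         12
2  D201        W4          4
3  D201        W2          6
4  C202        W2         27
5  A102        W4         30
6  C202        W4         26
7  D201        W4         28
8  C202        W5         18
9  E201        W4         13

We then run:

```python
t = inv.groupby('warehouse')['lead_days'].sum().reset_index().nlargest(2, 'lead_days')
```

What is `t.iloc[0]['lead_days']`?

101

group by warehouse, sum of lead_days:
warehouse
W2     59
W4    101
W5     30
Name: lead_days, dtype: int64
reset_index():
  warehouse  lead_days
0        W2         59
1        W4        101
2        W5         30
take 2 rows with largest lead_days:
  warehouse  lead_days
1        W4        101
0        W2         59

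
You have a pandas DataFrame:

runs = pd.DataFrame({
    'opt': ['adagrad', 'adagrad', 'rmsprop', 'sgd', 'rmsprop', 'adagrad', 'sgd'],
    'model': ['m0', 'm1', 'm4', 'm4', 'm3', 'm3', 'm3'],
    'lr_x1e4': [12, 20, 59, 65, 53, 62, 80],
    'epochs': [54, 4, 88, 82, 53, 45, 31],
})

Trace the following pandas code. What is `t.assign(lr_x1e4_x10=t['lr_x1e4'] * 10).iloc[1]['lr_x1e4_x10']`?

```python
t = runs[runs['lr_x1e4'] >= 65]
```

800

filter rows where lr_x1e4 >= 65:
   opt model  lr_x1e4  epochs
3  sgd    m4       65      82
6  sgd    m3       80      31
add column lr_x1e4_x10 = t['lr_x1e4'] * 10:
   opt model  lr_x1e4  epochs  lr_x1e4_x10
3  sgd    m4       65      82          650
6  sgd    m3       80      31          800
The value at position 1, column 'lr_x1e4_x10' is 800.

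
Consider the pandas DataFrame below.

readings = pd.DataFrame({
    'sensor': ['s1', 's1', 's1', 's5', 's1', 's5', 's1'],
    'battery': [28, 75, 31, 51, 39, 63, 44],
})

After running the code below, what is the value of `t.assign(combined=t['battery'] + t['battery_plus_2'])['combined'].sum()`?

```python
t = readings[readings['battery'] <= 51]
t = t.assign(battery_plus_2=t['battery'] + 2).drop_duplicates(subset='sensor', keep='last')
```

filter rows where battery <= 51:
  sensor  battery
0     s1       28
2     s1       31
3     s5       51
4     s1       39
6     s1       44
add column battery_plus_2 = t['battery'] + 2:
  sensor  battery  battery_plus_2
0     s1       28              30
2     s1       31              33
3     s5       51              53
4     s1       39              41
6     s1       44              46
drop duplicate sensor (keep=last):
  sensor  battery  battery_plus_2
3     s5       51              53
6     s1       44              46
add column combined = t['battery'] + t['battery_plus_2']:
  sensor  battery  battery_plus_2  combined
3     s5       51              53       104
6     s1       44              46        90
Then the sum of column 'combined': 194

194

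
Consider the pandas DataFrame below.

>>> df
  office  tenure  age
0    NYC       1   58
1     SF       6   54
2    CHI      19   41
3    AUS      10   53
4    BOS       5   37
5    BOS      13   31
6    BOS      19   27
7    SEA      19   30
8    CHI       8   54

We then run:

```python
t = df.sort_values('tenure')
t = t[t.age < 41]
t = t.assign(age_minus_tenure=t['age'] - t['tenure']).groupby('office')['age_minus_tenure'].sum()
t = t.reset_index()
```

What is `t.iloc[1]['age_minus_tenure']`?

11

sort by tenure:
  office  tenure  age
0    NYC       1   58
4    BOS       5   37
1     SF       6   54
8    CHI       8   54
3    AUS      10   53
5    BOS      13   31
2    CHI      19   41
6    BOS      19   27
7    SEA      19   30
filter rows where age < 41:
  office  tenure  age
4    BOS       5   37
5    BOS      13   31
6    BOS      19   27
7    SEA      19   30
add column age_minus_tenure = t['age'] - t['tenure']:
  office  tenure  age  age_minus_tenure
4    BOS       5   37                32
5    BOS      13   31                18
6    BOS      19   27                 8
7    SEA      19   30                11
group by office, sum of age_minus_tenure:
office
BOS    58
SEA    11
Name: age_minus_tenure, dtype: int64
reset_index():
  office  age_minus_tenure
0    BOS                58
1    SEA                11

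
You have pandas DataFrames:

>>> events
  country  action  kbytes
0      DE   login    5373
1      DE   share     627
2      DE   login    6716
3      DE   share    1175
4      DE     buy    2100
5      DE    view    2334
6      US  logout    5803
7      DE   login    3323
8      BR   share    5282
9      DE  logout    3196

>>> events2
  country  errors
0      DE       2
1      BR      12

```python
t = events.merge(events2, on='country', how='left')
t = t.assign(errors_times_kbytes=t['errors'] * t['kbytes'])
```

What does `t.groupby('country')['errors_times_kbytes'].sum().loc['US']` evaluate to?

0.0

merge on 'country' (how='left') → 10 rows:
  country  action  kbytes  errors
0      DE   login    5373     2.0
1      DE   share     627     2.0
2      DE   login    6716     2.0
3      DE   share    1175     2.0
4      DE     buy    2100     2.0
5      DE    view    2334     2.0
6      US  logout    5803     NaN
7      DE   login    3323     2.0
8      BR   share    5282    12.0
9      DE  logout    3196     2.0
add column errors_times_kbytes = t['errors'] * t['kbytes']:
  country  action  kbytes  errors  errors_times_kbytes
0      DE   login    5373     2.0              10746.0
1      DE   share     627     2.0               1254.0
2      DE   login    6716     2.0              13432.0
3      DE   share    1175     2.0               2350.0
4      DE     buy    2100     2.0               4200.0
5      DE    view    2334     2.0               4668.0
6      US  logout    5803     NaN                  NaN
7      DE   login    3323     2.0               6646.0
8      BR   share    5282    12.0              63384.0
9      DE  logout    3196     2.0               6392.0
group by country, sum of errors_times_kbytes:
country
BR    63384.0
DE    49688.0
US        0.0
Name: errors_times_kbytes, dtype: float64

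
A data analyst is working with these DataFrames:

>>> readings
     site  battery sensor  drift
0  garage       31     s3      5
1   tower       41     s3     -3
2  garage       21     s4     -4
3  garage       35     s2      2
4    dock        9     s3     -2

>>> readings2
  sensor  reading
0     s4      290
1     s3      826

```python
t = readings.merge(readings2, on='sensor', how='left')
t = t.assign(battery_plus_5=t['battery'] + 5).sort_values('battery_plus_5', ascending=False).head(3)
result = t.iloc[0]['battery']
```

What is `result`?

merge on 'sensor' (how='left') → 5 rows:
     site  battery sensor  drift  reading
0  garage       31     s3      5    826.0
1   tower       41     s3     -3    826.0
2  garage       21     s4     -4    290.0
3  garage       35     s2      2      NaN
4    dock        9     s3     -2    826.0
add column battery_plus_5 = t['battery'] + 5:
     site  battery sensor  drift  reading  battery_plus_5
0  garage       31     s3      5    826.0              36
1   tower       41     s3     -3    826.0              46
2  garage       21     s4     -4    290.0              26
3  garage       35     s2      2      NaN              40
4    dock        9     s3     -2    826.0              14
sort by battery_plus_5 descending:
     site  battery sensor  drift  reading  battery_plus_5
1   tower       41     s3     -3    826.0              46
3  garage       35     s2      2      NaN              40
0  garage       31     s3      5    826.0              36
2  garage       21     s4     -4    290.0              26
4    dock        9     s3     -2    826.0              14
take first 3 rows:
     site  battery sensor  drift  reading  battery_plus_5
1   tower       41     s3     -3    826.0              46
3  garage       35     s2      2      NaN              40
0  garage       31     s3      5    826.0              36
Finally, value at position 0, column 'battery' = 41.

41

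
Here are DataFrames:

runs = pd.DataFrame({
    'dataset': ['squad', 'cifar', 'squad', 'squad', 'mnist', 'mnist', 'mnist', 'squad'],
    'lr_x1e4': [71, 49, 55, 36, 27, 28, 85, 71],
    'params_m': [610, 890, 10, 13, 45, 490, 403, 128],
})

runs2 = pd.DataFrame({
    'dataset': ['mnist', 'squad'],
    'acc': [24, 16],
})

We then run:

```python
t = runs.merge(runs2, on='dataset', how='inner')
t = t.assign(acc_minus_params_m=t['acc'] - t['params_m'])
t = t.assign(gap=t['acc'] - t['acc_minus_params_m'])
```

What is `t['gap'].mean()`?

242.714285714

merge on 'dataset' (how='inner') → 7 rows:
  dataset  lr_x1e4  params_m  acc
0   squad       71       610   16
1   squad       55        10   16
2   squad       36        13   16
3   mnist       27        45   24
4   mnist       28       490   24
5   mnist       85       403   24
6   squad       71       128   16
add column acc_minus_params_m = t['acc'] - t['params_m']:
  dataset  lr_x1e4  params_m  acc  acc_minus_params_m
0   squad       71       610   16                -594
1   squad       55        10   16                   6
2   squad       36        13   16                   3
3   mnist       27        45   24                 -21
4   mnist       28       490   24                -466
5   mnist       85       403   24                -379
6   squad       71       128   16                -112
add column gap = t['acc'] - t['acc_minus_params_m']:
  dataset  lr_x1e4  params_m  acc  acc_minus_params_m  gap
0   squad       71       610   16                -594  610
1   squad       55        10   16                   6   10
2   squad       36        13   16                   3   13
3   mnist       27        45   24                 -21   45
4   mnist       28       490   24                -466  490
5   mnist       85       403   24                -379  403
6   squad       71       128   16                -112  128
Reading off the mean of column 'gap', we get 242.714285714.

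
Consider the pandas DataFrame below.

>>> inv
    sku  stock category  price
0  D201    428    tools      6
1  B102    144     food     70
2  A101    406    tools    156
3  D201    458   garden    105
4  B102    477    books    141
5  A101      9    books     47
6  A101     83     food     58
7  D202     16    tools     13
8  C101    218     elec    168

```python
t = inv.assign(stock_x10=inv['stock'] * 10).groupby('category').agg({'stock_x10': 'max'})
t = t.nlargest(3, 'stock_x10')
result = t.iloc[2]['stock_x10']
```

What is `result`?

add column stock_x10 = inv['stock'] * 10:
    sku  stock category  price  stock_x10
0  D201    428    tools      6       4280
1  B102    144     food     70       1440
2  A101    406    tools    156       4060
3  D201    458   garden    105       4580
4  B102    477    books    141       4770
5  A101      9    books     47         90
6  A101     83     food     58        830
7  D202     16    tools     13        160
8  C101    218     elec    168       2180
group by category, max of stock_x10:
          stock_x10
category           
books          4770
elec           2180
food           1440
garden         4580
tools          4280
take 3 rows with largest stock_x10:
          stock_x10
category           
books          4770
garden         4580
tools          4280

4280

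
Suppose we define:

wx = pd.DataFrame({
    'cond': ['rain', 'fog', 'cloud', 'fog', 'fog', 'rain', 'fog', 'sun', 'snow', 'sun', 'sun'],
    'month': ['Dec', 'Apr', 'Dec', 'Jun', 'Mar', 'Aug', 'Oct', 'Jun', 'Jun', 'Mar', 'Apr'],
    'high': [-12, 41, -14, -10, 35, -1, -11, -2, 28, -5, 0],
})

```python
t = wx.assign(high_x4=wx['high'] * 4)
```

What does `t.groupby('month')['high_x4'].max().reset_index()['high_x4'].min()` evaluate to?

add column high_x4 = wx['high'] * 4:
     cond month  high  high_x4
0    rain   Dec   -12      -48
1     fog   Apr    41      164
2   cloud   Dec   -14      -56
3     fog   Jun   -10      -40
4     fog   Mar    35      140
5    rain   Aug    -1       -4
6     fog   Oct   -11      -44
7     sun   Jun    -2       -8
8    snow   Jun    28      112
9     sun   Mar    -5      -20
10    sun   Apr     0        0
group by month, max of high_x4:
month
Apr    164
Aug     -4
Dec    -48
Jun    112
Mar    140
Oct    -44
Name: high_x4, dtype: int64
reset_index():
  month  high_x4
0   Apr      164
1   Aug       -4
2   Dec      -48
3   Jun      112
4   Mar      140
5   Oct      -44
min of column 'high_x4' → -48

-48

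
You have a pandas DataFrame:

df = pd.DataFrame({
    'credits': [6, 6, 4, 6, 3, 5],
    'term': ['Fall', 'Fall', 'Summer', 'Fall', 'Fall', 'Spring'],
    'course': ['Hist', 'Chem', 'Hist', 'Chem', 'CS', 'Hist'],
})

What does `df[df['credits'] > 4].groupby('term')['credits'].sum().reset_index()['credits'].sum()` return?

filter rows where credits > 4:
   credits    term course
0        6    Fall   Hist
1        6    Fall   Chem
3        6    Fall   Chem
5        5  Spring   Hist
group by term, sum of credits:
term
Fall      18
Spring     5
Name: credits, dtype: int64
reset_index():
     term  credits
0    Fall       18
1  Spring        5

23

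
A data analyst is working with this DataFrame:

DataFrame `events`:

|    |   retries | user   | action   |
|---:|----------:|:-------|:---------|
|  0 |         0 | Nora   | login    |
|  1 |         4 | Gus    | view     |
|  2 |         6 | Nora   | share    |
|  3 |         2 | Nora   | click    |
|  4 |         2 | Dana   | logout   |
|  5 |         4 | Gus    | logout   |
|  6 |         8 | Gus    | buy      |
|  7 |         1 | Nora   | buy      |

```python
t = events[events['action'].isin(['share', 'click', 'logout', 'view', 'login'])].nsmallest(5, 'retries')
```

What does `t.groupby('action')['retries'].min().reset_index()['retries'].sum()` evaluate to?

8

filter rows where action in ['share', 'click', 'logout', 'view', 'login']:
   retries  user  action
0        0  Nora   login
1        4   Gus    view
2        6  Nora   share
3        2  Nora   click
4        2  Dana  logout
5        4   Gus  logout
take 5 rows with smallest retries:
   retries  user  action
0        0  Nora   login
3        2  Nora   click
4        2  Dana  logout
1        4   Gus    view
5        4   Gus  logout
group by action, min of retries:
action
click     2
login     0
logout    2
view      4
Name: retries, dtype: int64
reset_index():
   action  retries
0   click        2
1   login        0
2  logout        2
3    view        4
The sum of column 'retries' is 8.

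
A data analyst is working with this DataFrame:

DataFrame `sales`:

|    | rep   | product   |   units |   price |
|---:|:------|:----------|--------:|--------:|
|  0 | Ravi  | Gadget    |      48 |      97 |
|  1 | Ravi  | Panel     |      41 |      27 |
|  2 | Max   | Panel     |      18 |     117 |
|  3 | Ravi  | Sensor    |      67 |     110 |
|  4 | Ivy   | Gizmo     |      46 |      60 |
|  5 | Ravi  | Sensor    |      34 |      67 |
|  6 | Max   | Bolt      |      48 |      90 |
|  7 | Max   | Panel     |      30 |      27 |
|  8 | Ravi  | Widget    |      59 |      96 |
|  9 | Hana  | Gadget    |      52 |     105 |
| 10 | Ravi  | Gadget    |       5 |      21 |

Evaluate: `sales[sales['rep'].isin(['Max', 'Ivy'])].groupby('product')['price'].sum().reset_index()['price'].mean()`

98.0

filter rows where rep in ['Max', 'Ivy']:
   rep product  units  price
2  Max   Panel     18    117
4  Ivy   Gizmo     46     60
6  Max    Bolt     48     90
7  Max   Panel     30     27
group by product, sum of price:
product
Bolt      90
Gizmo     60
Panel    144
Name: price, dtype: int64
reset_index():
  product  price
0    Bolt     90
1   Gizmo     60
2   Panel    144
Taking the mean of column 'price' gives 98.0.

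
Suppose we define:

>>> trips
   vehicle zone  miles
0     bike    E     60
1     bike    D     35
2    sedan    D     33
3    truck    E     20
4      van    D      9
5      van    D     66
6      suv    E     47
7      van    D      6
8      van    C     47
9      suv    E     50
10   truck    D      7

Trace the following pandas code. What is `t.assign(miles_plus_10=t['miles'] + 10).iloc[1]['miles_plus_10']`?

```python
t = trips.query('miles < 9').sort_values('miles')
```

filter rows where miles < 9:
   vehicle zone  miles
7      van    D      6
10   truck    D      7
sort by miles:
   vehicle zone  miles
7      van    D      6
10   truck    D      7
add column miles_plus_10 = t['miles'] + 10:
   vehicle zone  miles  miles_plus_10
7      van    D      6             16
10   truck    D      7             17
Finally, value at position 1, column 'miles_plus_10' = 17.

17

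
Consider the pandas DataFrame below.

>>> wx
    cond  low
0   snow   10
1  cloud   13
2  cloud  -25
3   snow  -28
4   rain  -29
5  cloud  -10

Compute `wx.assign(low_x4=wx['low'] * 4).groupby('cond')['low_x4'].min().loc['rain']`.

add column low_x4 = wx['low'] * 4:
    cond  low  low_x4
0   snow   10      40
1  cloud   13      52
2  cloud  -25    -100
3   snow  -28    -112
4   rain  -29    -116
5  cloud  -10     -40
group by cond, min of low_x4:
cond
cloud   -100
rain    -116
snow    -112
Name: low_x4, dtype: int64
Reading off the value at index 'rain', we get -116.

-116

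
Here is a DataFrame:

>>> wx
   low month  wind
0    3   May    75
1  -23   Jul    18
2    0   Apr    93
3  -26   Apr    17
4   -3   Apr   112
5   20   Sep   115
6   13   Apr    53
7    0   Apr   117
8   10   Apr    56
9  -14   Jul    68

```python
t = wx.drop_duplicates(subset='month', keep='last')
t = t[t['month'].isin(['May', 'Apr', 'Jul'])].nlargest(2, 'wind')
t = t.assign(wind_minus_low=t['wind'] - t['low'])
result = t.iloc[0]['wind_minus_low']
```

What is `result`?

drop duplicate month (keep=last):
   low month  wind
0    3   May    75
5   20   Sep   115
8   10   Apr    56
9  -14   Jul    68
filter rows where month in ['May', 'Apr', 'Jul']:
   low month  wind
0    3   May    75
8   10   Apr    56
9  -14   Jul    68
take 2 rows with largest wind:
   low month  wind
0    3   May    75
9  -14   Jul    68
add column wind_minus_low = t['wind'] - t['low']:
   low month  wind  wind_minus_low
0    3   May    75              72
9  -14   Jul    68              82

72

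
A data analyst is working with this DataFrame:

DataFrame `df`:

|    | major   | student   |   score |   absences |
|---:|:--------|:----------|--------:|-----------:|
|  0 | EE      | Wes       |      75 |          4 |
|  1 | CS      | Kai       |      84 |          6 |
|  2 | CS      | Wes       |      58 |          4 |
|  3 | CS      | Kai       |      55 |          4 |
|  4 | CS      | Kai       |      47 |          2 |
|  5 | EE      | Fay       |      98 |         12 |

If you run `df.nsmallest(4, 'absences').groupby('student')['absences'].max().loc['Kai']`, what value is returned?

take 4 rows with smallest absences:
  major student  score  absences
4    CS     Kai     47         2
0    EE     Wes     75         4
2    CS     Wes     58         4
3    CS     Kai     55         4
group by student, max of absences:
student
Kai    4
Wes    4
Name: absences, dtype: int64
Hence 4.

4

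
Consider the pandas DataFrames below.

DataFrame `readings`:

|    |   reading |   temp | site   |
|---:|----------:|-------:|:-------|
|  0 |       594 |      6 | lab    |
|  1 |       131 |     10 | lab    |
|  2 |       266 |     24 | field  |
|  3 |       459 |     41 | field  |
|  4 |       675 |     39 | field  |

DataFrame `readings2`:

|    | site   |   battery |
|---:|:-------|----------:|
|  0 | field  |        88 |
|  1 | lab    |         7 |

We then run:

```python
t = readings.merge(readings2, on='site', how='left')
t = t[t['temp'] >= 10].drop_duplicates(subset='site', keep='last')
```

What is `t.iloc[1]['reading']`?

merge on 'site' (how='left') → 5 rows:
   reading  temp   site  battery
0      594     6    lab        7
1      131    10    lab        7
2      266    24  field       88
3      459    41  field       88
4      675    39  field       88
filter rows where temp >= 10:
   reading  temp   site  battery
1      131    10    lab        7
2      266    24  field       88
3      459    41  field       88
4      675    39  field       88
drop duplicate site (keep=last):
   reading  temp   site  battery
1      131    10    lab        7
4      675    39  field       88
Finally, value at position 1, column 'reading' = 675.

675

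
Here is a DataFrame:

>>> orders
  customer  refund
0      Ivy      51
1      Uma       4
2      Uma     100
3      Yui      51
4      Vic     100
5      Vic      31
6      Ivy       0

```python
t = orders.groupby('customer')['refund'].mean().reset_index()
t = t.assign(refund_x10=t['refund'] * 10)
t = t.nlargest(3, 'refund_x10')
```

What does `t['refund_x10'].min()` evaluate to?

group by customer, mean of refund:
customer
Ivy    25.5
Uma    52.0
Vic    65.5
Yui    51.0
Name: refund, dtype: float64
reset_index():
  customer  refund
0      Ivy    25.5
1      Uma    52.0
2      Vic    65.5
3      Yui    51.0
add column refund_x10 = t['refund'] * 10:
  customer  refund  refund_x10
0      Ivy    25.5       255.0
1      Uma    52.0       520.0
2      Vic    65.5       655.0
3      Yui    51.0       510.0
take 3 rows with largest refund_x10:
  customer  refund  refund_x10
2      Vic    65.5       655.0
1      Uma    52.0       520.0
3      Yui    51.0       510.0
min of column 'refund_x10' → 510.0

510.0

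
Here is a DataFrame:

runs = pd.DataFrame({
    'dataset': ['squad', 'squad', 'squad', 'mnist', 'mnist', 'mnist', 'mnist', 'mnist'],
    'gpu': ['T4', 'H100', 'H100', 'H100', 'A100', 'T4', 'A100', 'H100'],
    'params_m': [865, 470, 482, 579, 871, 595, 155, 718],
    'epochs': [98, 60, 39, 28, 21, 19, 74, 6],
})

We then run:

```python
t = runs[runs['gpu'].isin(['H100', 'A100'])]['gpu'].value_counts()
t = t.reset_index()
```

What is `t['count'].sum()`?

filter rows where gpu in ['H100', 'A100']:
  dataset   gpu  params_m  epochs
1   squad  H100       470      60
2   squad  H100       482      39
3   mnist  H100       579      28
4   mnist  A100       871      21
6   mnist  A100       155      74
7   mnist  H100       718       6
value_counts of gpu:
gpu
H100    4
A100    2
Name: count, dtype: int64
reset_index():
    gpu  count
0  H100      4
1  A100      2

6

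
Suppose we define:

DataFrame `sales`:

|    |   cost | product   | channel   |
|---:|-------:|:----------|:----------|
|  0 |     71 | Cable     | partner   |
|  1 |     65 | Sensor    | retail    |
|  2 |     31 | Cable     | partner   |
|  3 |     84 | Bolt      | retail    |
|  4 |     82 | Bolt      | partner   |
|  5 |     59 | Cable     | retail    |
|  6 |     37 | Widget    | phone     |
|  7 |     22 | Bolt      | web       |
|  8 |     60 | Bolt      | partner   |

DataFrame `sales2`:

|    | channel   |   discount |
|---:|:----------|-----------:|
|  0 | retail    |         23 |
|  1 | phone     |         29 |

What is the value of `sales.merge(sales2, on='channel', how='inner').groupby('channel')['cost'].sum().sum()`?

245

merge on 'channel' (how='inner') → 4 rows:
   cost product channel  discount
0    65  Sensor  retail        23
1    84    Bolt  retail        23
2    59   Cable  retail        23
3    37  Widget   phone        29
group by channel, sum of cost:
channel
phone      37
retail    208
Name: cost, dtype: int64
Then the sum of the resulting series: 245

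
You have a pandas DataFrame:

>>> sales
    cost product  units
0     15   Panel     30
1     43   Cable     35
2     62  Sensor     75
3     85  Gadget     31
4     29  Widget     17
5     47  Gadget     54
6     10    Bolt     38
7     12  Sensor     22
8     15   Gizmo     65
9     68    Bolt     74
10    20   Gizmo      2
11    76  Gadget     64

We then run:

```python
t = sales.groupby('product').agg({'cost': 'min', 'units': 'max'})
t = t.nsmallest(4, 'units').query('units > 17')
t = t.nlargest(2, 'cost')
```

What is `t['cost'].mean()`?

group by product: min(cost), max(units):
         cost  units
product             
Bolt       10     74
Cable      43     35
Gadget     47     64
Gizmo      15     65
Panel      15     30
Sensor     12     75
Widget     29     17
take 4 rows with smallest units:
         cost  units
product             
Widget     29     17
Panel      15     30
Cable      43     35
Gadget     47     64
filter rows where units > 17:
         cost  units
product             
Panel      15     30
Cable      43     35
Gadget     47     64
take 2 rows with largest cost:
         cost  units
product             
Gadget     47     64
Cable      43     35
mean of column 'cost' → 45.0

45.0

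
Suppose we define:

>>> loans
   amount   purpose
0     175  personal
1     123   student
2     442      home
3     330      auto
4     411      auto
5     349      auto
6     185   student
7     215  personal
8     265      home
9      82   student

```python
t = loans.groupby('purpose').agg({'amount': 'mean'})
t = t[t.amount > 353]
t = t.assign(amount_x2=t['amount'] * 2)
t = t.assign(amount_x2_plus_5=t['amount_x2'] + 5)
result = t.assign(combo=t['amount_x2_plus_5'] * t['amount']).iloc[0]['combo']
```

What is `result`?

265838.888889

group by purpose, mean of amount:
              amount
purpose             
auto      363.333333
home      353.500000
personal  195.000000
student   130.000000
filter rows where amount > 353:
             amount
purpose            
auto     363.333333
home     353.500000
add column amount_x2 = t['amount'] * 2:
             amount   amount_x2
purpose                        
auto     363.333333  726.666667
home     353.500000  707.000000
add column amount_x2_plus_5 = t['amount_x2'] + 5:
             amount   amount_x2  amount_x2_plus_5
purpose                                          
auto     363.333333  726.666667        731.666667
home     353.500000  707.000000        712.000000
add column combo = t['amount_x2_plus_5'] * t['amount']:
             amount   amount_x2  amount_x2_plus_5          combo
purpose                                                         
auto     363.333333  726.666667        731.666667  265838.888889
home     353.500000  707.000000        712.000000  251692.000000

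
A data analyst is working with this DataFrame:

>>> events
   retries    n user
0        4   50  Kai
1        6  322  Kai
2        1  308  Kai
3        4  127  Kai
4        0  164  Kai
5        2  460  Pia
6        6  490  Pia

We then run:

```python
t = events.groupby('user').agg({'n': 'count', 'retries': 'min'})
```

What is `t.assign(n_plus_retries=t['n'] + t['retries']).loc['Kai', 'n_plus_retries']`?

5

group by user: count(n), min(retries):
      n  retries
user            
Kai   5        0
Pia   2        2
add column n_plus_retries = t['n'] + t['retries']:
      n  retries  n_plus_retries
user                            
Kai   5        0               5
Pia   2        2               4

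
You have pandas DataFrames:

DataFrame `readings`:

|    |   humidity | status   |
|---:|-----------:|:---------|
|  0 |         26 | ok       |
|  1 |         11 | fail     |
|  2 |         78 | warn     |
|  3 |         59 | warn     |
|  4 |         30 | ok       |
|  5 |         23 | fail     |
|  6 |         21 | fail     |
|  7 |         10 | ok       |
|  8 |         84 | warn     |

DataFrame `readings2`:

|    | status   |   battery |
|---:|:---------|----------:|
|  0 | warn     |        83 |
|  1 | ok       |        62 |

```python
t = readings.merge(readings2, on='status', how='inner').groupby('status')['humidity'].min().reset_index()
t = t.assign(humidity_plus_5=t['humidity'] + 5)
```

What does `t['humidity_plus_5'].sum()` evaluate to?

79

merge on 'status' (how='inner') → 6 rows:
   humidity status  battery
0        26     ok       62
1        78   warn       83
2        59   warn       83
3        30     ok       62
4        10     ok       62
5        84   warn       83
group by status, min of humidity:
status
ok      10
warn    59
Name: humidity, dtype: int64
reset_index():
  status  humidity
0     ok        10
1   warn        59
add column humidity_plus_5 = t['humidity'] + 5:
  status  humidity  humidity_plus_5
0     ok        10               15
1   warn        59               64
The sum of column 'humidity_plus_5' is 79.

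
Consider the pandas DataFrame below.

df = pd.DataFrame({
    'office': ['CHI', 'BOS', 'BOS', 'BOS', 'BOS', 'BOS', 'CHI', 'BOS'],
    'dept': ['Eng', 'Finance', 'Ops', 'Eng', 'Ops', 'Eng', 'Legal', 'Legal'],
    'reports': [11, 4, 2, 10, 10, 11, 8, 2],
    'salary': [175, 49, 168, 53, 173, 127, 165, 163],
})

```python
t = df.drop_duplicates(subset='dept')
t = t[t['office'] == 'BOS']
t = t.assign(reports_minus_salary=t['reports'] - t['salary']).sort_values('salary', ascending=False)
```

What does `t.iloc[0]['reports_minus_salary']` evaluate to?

drop duplicate dept (keep=first):
  office     dept  reports  salary
0    CHI      Eng       11     175
1    BOS  Finance        4      49
2    BOS      Ops        2     168
6    CHI    Legal        8     165
filter rows where office == 'BOS':
  office     dept  reports  salary
1    BOS  Finance        4      49
2    BOS      Ops        2     168
add column reports_minus_salary = t['reports'] - t['salary']:
  office     dept  reports  salary  reports_minus_salary
1    BOS  Finance        4      49                   -45
2    BOS      Ops        2     168                  -166
sort by salary descending:
  office     dept  reports  salary  reports_minus_salary
2    BOS      Ops        2     168                  -166
1    BOS  Finance        4      49                   -45
Taking the value at position 0, column 'reports_minus_salary' gives -166.

-166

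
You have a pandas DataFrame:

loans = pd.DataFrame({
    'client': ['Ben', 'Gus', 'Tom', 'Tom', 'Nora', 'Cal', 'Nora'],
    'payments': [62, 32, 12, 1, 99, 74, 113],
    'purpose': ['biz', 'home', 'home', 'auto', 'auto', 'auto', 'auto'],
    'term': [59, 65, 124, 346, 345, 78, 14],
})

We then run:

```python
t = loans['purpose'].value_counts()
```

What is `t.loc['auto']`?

value_counts of purpose:
purpose
auto    4
home    2
biz     1
Name: count, dtype: int64
value at index 'auto' → 4

4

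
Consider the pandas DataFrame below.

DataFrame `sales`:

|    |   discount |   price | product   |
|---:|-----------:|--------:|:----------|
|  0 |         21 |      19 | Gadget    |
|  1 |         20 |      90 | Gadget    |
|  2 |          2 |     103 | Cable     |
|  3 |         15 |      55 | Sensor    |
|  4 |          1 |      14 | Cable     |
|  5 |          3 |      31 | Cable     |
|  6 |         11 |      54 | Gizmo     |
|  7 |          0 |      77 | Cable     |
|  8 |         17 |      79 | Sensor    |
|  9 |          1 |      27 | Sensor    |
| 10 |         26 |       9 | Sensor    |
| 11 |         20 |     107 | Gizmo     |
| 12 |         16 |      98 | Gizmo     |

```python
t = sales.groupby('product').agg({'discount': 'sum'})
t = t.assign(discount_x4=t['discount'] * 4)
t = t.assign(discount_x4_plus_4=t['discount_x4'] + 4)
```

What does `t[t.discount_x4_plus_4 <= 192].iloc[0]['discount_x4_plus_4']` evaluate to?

28

group by product, sum of discount:
         discount
product          
Cable           6
Gadget         41
Gizmo          47
Sensor         59
add column discount_x4 = t['discount'] * 4:
         discount  discount_x4
product                       
Cable           6           24
Gadget         41          164
Gizmo          47          188
Sensor         59          236
add column discount_x4_plus_4 = t['discount_x4'] + 4:
         discount  discount_x4  discount_x4_plus_4
product                                           
Cable           6           24                  28
Gadget         41          164                 168
Gizmo          47          188                 192
Sensor         59          236                 240
filter rows where discount_x4_plus_4 <= 192:
         discount  discount_x4  discount_x4_plus_4
product                                           
Cable           6           24                  28
Gadget         41          164                 168
Gizmo          47          188                 192
Finally, value at position 0, column 'discount_x4_plus_4' = 28.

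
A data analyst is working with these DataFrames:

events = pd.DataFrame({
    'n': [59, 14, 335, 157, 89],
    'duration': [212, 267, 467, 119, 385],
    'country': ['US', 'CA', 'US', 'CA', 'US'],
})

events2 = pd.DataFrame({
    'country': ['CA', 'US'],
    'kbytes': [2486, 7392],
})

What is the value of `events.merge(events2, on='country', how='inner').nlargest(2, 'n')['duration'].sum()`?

merge on 'country' (how='inner') → 5 rows:
     n  duration country  kbytes
0   59       212      US    7392
1   14       267      CA    2486
2  335       467      US    7392
3  157       119      CA    2486
4   89       385      US    7392
take 2 rows with largest n:
     n  duration country  kbytes
2  335       467      US    7392
3  157       119      CA    2486
Reading off the sum of column 'duration', we get 586.

586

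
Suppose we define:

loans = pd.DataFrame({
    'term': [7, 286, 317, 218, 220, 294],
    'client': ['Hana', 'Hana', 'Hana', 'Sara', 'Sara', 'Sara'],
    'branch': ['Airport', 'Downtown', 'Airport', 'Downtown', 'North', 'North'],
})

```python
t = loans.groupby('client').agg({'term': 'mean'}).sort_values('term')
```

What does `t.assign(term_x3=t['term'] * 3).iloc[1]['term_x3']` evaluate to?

group by client, mean of term:
              term
client            
Hana    203.333333
Sara    244.000000
sort by term:
              term
client            
Hana    203.333333
Sara    244.000000
add column term_x3 = t['term'] * 3:
              term  term_x3
client                     
Hana    203.333333    610.0
Sara    244.000000    732.0

732.0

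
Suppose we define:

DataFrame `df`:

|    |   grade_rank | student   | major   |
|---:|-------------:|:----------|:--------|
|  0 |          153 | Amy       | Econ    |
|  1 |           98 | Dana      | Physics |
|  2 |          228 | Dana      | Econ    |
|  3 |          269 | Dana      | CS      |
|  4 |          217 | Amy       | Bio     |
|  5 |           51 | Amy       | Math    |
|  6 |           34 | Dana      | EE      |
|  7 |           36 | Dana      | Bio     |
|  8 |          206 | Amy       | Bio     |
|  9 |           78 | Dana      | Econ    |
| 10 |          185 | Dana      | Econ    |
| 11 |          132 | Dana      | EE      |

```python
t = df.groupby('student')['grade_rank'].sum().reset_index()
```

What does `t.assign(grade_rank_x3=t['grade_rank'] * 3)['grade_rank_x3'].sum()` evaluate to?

5061

group by student, sum of grade_rank:
student
Amy      627
Dana    1060
Name: grade_rank, dtype: int64
reset_index():
  student  grade_rank
0     Amy         627
1    Dana        1060
add column grade_rank_x3 = t['grade_rank'] * 3:
  student  grade_rank  grade_rank_x3
0     Amy         627           1881
1    Dana        1060           3180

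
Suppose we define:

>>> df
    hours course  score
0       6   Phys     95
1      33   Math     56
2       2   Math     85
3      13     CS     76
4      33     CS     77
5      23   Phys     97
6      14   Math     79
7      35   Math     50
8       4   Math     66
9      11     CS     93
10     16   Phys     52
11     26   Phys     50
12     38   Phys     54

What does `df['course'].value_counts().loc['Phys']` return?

value_counts of course:
course
Phys    5
Math    5
CS      3
Name: count, dtype: int64
value at index 'Phys' → 5

5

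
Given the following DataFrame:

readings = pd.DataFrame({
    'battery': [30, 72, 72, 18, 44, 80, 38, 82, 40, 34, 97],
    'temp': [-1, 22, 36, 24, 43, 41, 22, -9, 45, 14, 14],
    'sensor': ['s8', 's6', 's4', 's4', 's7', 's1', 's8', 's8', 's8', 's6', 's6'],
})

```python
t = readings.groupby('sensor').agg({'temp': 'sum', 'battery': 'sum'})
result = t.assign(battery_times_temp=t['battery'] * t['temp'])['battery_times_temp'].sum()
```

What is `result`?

31552

group by sensor: sum(temp), sum(battery):
        temp  battery
sensor               
s1        41       80
s4        60       90
s6        50      203
s7        43       44
s8        57      190
add column battery_times_temp = t['battery'] * t['temp']:
        temp  battery  battery_times_temp
sensor                                   
s1        41       80                3280
s4        60       90                5400
s6        50      203               10150
s7        43       44                1892
s8        57      190               10830
sum of column 'battery_times_temp' → 31552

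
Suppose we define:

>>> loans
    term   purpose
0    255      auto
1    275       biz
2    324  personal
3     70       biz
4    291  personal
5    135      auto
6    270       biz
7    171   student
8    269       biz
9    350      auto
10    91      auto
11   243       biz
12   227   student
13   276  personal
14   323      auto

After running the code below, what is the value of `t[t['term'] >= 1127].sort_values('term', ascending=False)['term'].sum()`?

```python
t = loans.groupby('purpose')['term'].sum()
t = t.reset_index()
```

2281

group by purpose, sum of term:
purpose
auto        1154
biz         1127
personal     891
student      398
Name: term, dtype: int64
reset_index():
    purpose  term
0      auto  1154
1       biz  1127
2  personal   891
3   student   398
filter rows where term >= 1127:
  purpose  term
0    auto  1154
1     biz  1127
sort by term descending:
  purpose  term
0    auto  1154
1     biz  1127
Finally, sum of column 'term' = 2281.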